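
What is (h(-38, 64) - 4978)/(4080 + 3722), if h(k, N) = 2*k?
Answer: -2527/3901 ≈ -0.64778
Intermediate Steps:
(h(-38, 64) - 4978)/(4080 + 3722) = (2*(-38) - 4978)/(4080 + 3722) = (-76 - 4978)/7802 = -5054*1/7802 = -2527/3901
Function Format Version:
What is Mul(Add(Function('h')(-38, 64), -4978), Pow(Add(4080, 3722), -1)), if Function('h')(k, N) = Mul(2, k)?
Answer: Rational(-2527, 3901) ≈ -0.64778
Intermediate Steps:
Mul(Add(Function('h')(-38, 64), -4978), Pow(Add(4080, 3722), -1)) = Mul(Add(Mul(2, -38), -4978), Pow(Add(4080, 3722), -1)) = Mul(Add(-76, -4978), Pow(7802, -1)) = Mul(-5054, Rational(1, 7802)) = Rational(-2527, 3901)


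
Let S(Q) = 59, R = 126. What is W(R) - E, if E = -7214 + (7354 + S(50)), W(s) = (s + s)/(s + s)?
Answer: -198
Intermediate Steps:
W(s) = 1 (W(s) = (2*s)/((2*s)) = (2*s)*(1/(2*s)) = 1)
E = 199 (E = -7214 + (7354 + 59) = -7214 + 7413 = 199)
W(R) - E = 1 - 1*199 = 1 - 199 = -198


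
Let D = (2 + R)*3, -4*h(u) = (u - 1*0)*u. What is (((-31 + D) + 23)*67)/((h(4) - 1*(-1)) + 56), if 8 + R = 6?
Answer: -536/53 ≈ -10.113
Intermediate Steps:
R = -2 (R = -8 + 6 = -2)
h(u) = -u**2/4 (h(u) = -(u - 1*0)*u/4 = -(u + 0)*u/4 = -u*u/4 = -u**2/4)
D = 0 (D = (2 - 2)*3 = 0*3 = 0)
(((-31 + D) + 23)*67)/((h(4) - 1*(-1)) + 56) = (((-31 + 0) + 23)*67)/((-1/4*4**2 - 1*(-1)) + 56) = ((-31 + 23)*67)/((-1/4*16 + 1) + 56) = (-8*67)/((-4 + 1) + 56) = -536/(-3 + 56) = -536/53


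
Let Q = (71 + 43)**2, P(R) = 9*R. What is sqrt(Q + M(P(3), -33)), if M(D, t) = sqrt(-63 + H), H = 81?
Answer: sqrt(12996 + 3*sqrt(2)) ≈ 114.02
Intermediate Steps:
Q = 12996 (Q = 114**2 = 12996)
M(D, t) = 3*sqrt(2) (M(D, t) = sqrt(-63 + 81) = sqrt(18) = 3*sqrt(2))
sqrt(Q + M(P(3), -33)) = sqrt(12996 + 3*sqrt(2))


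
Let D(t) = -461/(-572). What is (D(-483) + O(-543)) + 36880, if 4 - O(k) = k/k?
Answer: 21097537/572 ≈ 36884.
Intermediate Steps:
O(k) = 3 (O(k) = 4 - k/k = 4 - 1*1 = 4 - 1 = 3)
D(t) = 461/572 (D(t) = -461*(-1/572) = 461/572)
(D(-483) + O(-543)) + 36880 = (461/572 + 3) + 36880 = 2177/572 + 36880 = 21097537/572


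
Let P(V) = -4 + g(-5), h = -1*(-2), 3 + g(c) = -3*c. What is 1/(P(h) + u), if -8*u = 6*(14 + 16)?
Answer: -2/29 ≈ -0.068966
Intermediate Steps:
g(c) = -3 - 3*c
h = 2
P(V) = 8 (P(V) = -4 + (-3 - 3*(-5)) = -4 + (-3 + 15) = -4 + 12 = 8)
u = -45/2 (u = -3*(14 + 16)/4 = -3*30/4 = -⅛*180 = -45/2 ≈ -22.500)
1/(P(h) + u) = 1/(8 - 45/2) = 1/(-29/2) = -2/29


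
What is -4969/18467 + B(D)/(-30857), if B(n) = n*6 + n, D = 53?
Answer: -2714910/9658241 ≈ -0.28110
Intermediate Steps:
B(n) = 7*n (B(n) = 6*n + n = 7*n)
-4969/18467 + B(D)/(-30857) = -4969/18467 + (7*53)/(-30857) = -4969*1/18467 + 371*(-1/30857) = -4969/18467 - 371/30857 = -2714910/9658241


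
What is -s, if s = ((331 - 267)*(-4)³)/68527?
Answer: 4096/68527 ≈ 0.059772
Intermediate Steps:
s = -4096/68527 (s = (64*(-64))*(1/68527) = -4096*1/68527 = -4096/68527 ≈ -0.059772)
-s = -1*(-4096/68527) = 4096/68527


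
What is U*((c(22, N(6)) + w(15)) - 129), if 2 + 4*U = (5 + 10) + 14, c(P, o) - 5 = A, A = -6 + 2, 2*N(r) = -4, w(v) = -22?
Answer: -2025/2 ≈ -1012.5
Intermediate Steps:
N(r) = -2 (N(r) = (½)*(-4) = -2)
A = -4
c(P, o) = 1 (c(P, o) = 5 - 4 = 1)
U = 27/4 (U = -½ + ((5 + 10) + 14)/4 = -½ + (15 + 14)/4 = -½ + (¼)*29 = -½ + 29/4 = 27/4 ≈ 6.7500)
U*((c(22, N(6)) + w(15)) - 129) = 27*((1 - 22) - 129)/4 = 27*(-21 - 129)/4 = (27/4)*(-150) = -2025/2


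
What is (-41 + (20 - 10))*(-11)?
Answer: 341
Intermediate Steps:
(-41 + (20 - 10))*(-11) = (-41 + 10)*(-11) = -31*(-11) = 341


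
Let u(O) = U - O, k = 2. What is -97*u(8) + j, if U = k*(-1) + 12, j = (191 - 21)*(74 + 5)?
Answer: 13236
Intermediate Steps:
j = 13430 (j = 170*79 = 13430)
U = 10 (U = 2*(-1) + 12 = -2 + 12 = 10)
u(O) = 10 - O
-97*u(8) + j = -97*(10 - 1*8) + 13430 = -97*(10 - 8) + 13430 = -97*2 + 13430 = -194 + 13430 = 13236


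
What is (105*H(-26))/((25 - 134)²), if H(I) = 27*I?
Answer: -73710/11881 ≈ -6.2040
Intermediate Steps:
(105*H(-26))/((25 - 134)²) = (105*(27*(-26)))/((25 - 134)²) = (105*(-702))/((-109)²) = -73710/11881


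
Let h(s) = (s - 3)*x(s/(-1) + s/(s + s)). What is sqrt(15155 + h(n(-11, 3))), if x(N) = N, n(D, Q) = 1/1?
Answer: 6*sqrt(421) ≈ 123.11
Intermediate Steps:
n(D, Q) = 1
h(s) = (1/2 - s)*(-3 + s) (h(s) = (s - 3)*(s/(-1) + s/(s + s)) = (-3 + s)*(s*(-1) + s/((2*s))) = (-3 + s)*(-s + s*(1/(2*s))) = (-3 + s)*(-s + 1/2) = (-3 + s)*(1/2 - s) = (1/2 - s)*(-3 + s))
sqrt(15155 + h(n(-11, 3))) = sqrt(15155 - (-1 + 2*1)*(-3 + 1)/2) = sqrt(15155 - 1/2*(-1 + 2)*(-2)) = sqrt(15155 - 1/2*1*(-2)) = sqrt(15155 + 1) = sqrt(15156) = 6*sqrt(421)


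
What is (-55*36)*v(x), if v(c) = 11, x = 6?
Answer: -21780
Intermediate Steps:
(-55*36)*v(x) = -55*36*11 = -1980*11 = -21780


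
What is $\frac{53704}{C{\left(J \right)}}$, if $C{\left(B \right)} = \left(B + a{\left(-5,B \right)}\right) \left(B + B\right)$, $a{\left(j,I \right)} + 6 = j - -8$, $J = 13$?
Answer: $\frac{13426}{65} \approx 206.55$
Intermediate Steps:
$a{\left(j,I \right)} = 2 + j$ ($a{\left(j,I \right)} = -6 + \left(j - -8\right) = -6 + \left(j + 8\right) = -6 + \left(8 + j\right) = 2 + j$)
$C{\left(B \right)} = 2 B \left(-3 + B\right)$ ($C{\left(B \right)} = \left(B + \left(2 - 5\right)\right) \left(B + B\right) = \left(B - 3\right) 2 B = \left(-3 + B\right) 2 B = 2 B \left(-3 + B\right)$)
$\frac{53704}{C{\left(J \right)}} = \frac{53704}{2 \cdot 13 \left(-3 + 13\right)} = \frac{53704}{2 \cdot 13 \cdot 10} = \frac{53704}{260} = 53704 \cdot \frac{1}{260} = \frac{13426}{65}$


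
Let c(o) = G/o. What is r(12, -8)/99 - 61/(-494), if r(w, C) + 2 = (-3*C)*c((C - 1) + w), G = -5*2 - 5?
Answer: -54229/48906 ≈ -1.1088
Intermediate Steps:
G = -15 (G = -10 - 5 = -15)
c(o) = -15/o
r(w, C) = -2 + 45*C/(-1 + C + w) (r(w, C) = -2 + (-3*C)*(-15/((C - 1) + w)) = -2 + (-3*C)*(-15/((-1 + C) + w)) = -2 + (-3*C)*(-15/(-1 + C + w)) = -2 + 45*C/(-1 + C + w))
r(12, -8)/99 - 61/(-494) = ((2 - 2*12 + 43*(-8))/(-1 - 8 + 12))/99 - 61/(-494) = ((2 - 24 - 344)/3)*(1/99) - 61*(-1/494) = ((1/3)*(-366))*(1/99) + 61/494 = -122*1/99 + 61/494 = -122/99 + 61/494 = -54229/48906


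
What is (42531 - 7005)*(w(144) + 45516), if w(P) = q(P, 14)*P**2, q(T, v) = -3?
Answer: -592999992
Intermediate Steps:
w(P) = -3*P**2
(42531 - 7005)*(w(144) + 45516) = (42531 - 7005)*(-3*144**2 + 45516) = 35526*(-3*20736 + 45516) = 35526*(-62208 + 45516) = 35526*(-16692) = -592999992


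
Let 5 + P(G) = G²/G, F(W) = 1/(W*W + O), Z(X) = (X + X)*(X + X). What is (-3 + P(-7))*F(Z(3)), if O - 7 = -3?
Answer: -3/260 ≈ -0.011538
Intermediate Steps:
Z(X) = 4*X² (Z(X) = (2*X)*(2*X) = 4*X²)
O = 4 (O = 7 - 3 = 4)
F(W) = 1/(4 + W²) (F(W) = 1/(W*W + 4) = 1/(W² + 4) = 1/(4 + W²))
P(G) = -5 + G (P(G) = -5 + G²/G = -5 + G)
(-3 + P(-7))*F(Z(3)) = (-3 + (-5 - 7))/(4 + (4*3²)²) = (-3 - 12)/(4 + (4*9)²) = -15/(4 + 36²) = -15/(4 + 1296) = -15/1300 = -15*1/1300 = -3/260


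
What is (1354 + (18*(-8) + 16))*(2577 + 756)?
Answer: 4086258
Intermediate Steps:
(1354 + (18*(-8) + 16))*(2577 + 756) = (1354 + (-144 + 16))*3333 = (1354 - 128)*3333 = 1226*3333 = 4086258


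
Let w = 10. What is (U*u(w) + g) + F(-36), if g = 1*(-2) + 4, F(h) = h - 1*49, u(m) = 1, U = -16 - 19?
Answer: -118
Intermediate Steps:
U = -35
F(h) = -49 + h (F(h) = h - 49 = -49 + h)
g = 2 (g = -2 + 4 = 2)
(U*u(w) + g) + F(-36) = (-35*1 + 2) + (-49 - 36) = (-35 + 2) - 85 = -33 - 85 = -118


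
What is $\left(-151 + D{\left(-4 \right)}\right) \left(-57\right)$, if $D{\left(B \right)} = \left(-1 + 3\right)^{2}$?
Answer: $8379$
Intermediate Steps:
$D{\left(B \right)} = 4$ ($D{\left(B \right)} = 2^{2} = 4$)
$\left(-151 + D{\left(-4 \right)}\right) \left(-57\right) = \left(-151 + 4\right) \left(-57\right) = \left(-147\right) \left(-57\right) = 8379$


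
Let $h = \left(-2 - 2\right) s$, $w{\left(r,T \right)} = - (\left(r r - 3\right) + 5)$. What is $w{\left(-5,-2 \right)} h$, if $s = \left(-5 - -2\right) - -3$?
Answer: $0$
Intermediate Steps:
$s = 0$ ($s = \left(-5 + 2\right) + 3 = -3 + 3 = 0$)
$w{\left(r,T \right)} = -2 - r^{2}$ ($w{\left(r,T \right)} = - (\left(r^{2} - 3\right) + 5) = - (\left(-3 + r^{2}\right) + 5) = - (2 + r^{2}) = -2 - r^{2}$)
$h = 0$ ($h = \left(-2 - 2\right) 0 = \left(-4\right) 0 = 0$)
$w{\left(-5,-2 \right)} h = \left(-2 - \left(-5\right)^{2}\right) 0 = \left(-2 - 25\right) 0 = \left(-27\right) 0 = 0$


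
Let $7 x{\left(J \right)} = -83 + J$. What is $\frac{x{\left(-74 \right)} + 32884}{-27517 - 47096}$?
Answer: $- \frac{76677}{174097} \approx -0.44043$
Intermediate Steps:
$x{\left(J \right)} = - \frac{83}{7} + \frac{J}{7}$ ($x{\left(J \right)} = \frac{-83 + J}{7} = - \frac{83}{7} + \frac{J}{7}$)
$\frac{x{\left(-74 \right)} + 32884}{-27517 - 47096} = \frac{\left(- \frac{83}{7} + \frac{1}{7} \left(-74\right)\right) + 32884}{-27517 - 47096} = \frac{\left(- \frac{83}{7} - \frac{74}{7}\right) + 32884}{-74613} = \left(- \frac{157}{7} + 32884\right) \left(- \frac{1}{74613}\right) = \frac{230031}{7} \left(- \frac{1}{74613}\right) = - \frac{76677}{174097}$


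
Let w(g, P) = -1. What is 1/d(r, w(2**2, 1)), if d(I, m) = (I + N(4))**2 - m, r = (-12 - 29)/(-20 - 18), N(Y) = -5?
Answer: 1444/23645 ≈ 0.061070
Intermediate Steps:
r = 41/38 (r = -41/(-38) = -41*(-1/38) = 41/38 ≈ 1.0789)
d(I, m) = (-5 + I)**2 - m (d(I, m) = (I - 5)**2 - m = (-5 + I)**2 - m)
1/d(r, w(2**2, 1)) = 1/((-5 + 41/38)**2 - 1*(-1)) = 1/((-149/38)**2 + 1) = 1/(22201/1444 + 1) = 1/(23645/1444) = 1444/23645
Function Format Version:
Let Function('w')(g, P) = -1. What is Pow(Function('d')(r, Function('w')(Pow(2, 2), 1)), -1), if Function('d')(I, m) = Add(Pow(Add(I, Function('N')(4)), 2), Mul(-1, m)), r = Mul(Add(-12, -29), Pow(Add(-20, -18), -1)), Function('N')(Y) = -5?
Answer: Rational(1444, 23645) ≈ 0.061070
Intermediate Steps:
r = Rational(41, 38) (r = Mul(-41, Pow(-38, -1)) = Mul(-41, Rational(-1, 38)) = Rational(41, 38) ≈ 1.0789)
Function('d')(I, m) = Add(Pow(Add(-5, I), 2), Mul(-1, m)) (Function('d')(I, m) = Add(Pow(Add(I, -5), 2), Mul(-1, m)) = Add(Pow(Add(-5, I), 2), Mul(-1, m)))
Pow(Function('d')(r, Function('w')(Pow(2, 2), 1)), -1) = Pow(Add(Pow(Add(-5, Rational(41, 38)), 2), Mul(-1, -1)), -1) = Pow(Add(Pow(Rational(-149, 38), 2), 1), -1) = Pow(Add(Rational(22201, 1444), 1), -1) = Pow(Rational(23645, 1444), -1) = Rational(1444, 23645)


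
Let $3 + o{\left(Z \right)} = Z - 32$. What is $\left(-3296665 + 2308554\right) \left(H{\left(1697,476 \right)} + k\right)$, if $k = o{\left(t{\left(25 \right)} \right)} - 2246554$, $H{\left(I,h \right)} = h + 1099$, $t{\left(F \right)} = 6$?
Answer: $2218317099888$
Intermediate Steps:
$H{\left(I,h \right)} = 1099 + h$
$o{\left(Z \right)} = -35 + Z$ ($o{\left(Z \right)} = -3 + \left(Z - 32\right) = -3 + \left(-32 + Z\right) = -35 + Z$)
$k = -2246583$ ($k = \left(-35 + 6\right) - 2246554 = -29 - 2246554 = -2246583$)
$\left(-3296665 + 2308554\right) \left(H{\left(1697,476 \right)} + k\right) = \left(-3296665 + 2308554\right) \left(\left(1099 + 476\right) - 2246583\right) = - 988111 \left(1575 - 2246583\right) = \left(-988111\right) \left(-2245008\right) = 2218317099888$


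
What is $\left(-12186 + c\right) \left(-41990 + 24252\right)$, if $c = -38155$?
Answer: $892948658$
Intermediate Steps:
$\left(-12186 + c\right) \left(-41990 + 24252\right) = \left(-12186 - 38155\right) \left(-41990 + 24252\right) = \left(-50341\right) \left(-17738\right) = 892948658$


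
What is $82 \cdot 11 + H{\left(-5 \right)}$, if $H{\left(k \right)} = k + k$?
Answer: $892$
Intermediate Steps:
$H{\left(k \right)} = 2 k$
$82 \cdot 11 + H{\left(-5 \right)} = 82 \cdot 11 + 2 \left(-5\right) = 902 - 10 = 892$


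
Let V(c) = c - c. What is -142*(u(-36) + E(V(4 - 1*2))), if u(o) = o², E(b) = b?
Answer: -184032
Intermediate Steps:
V(c) = 0
-142*(u(-36) + E(V(4 - 1*2))) = -142*((-36)² + 0) = -142*(1296 + 0) = -142*1296 = -184032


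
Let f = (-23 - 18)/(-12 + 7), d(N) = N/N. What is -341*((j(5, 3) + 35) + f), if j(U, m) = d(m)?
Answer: -75361/5 ≈ -15072.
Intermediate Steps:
d(N) = 1
j(U, m) = 1
f = 41/5 (f = -41/(-5) = -41*(-⅕) = 41/5 ≈ 8.2000)
-341*((j(5, 3) + 35) + f) = -341*((1 + 35) + 41/5) = -341*(36 + 41/5) = -341*221/5 = -75361/5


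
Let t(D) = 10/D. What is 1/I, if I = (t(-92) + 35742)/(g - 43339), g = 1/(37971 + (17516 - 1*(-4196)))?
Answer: -118983670656/98126431741 ≈ -1.2126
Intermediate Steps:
g = 1/59683 (g = 1/(37971 + (17516 + 4196)) = 1/(37971 + 21712) = 1/59683 ≈ 1.6755e-5)
I = -98126431741/118983670656 (I = (10/(-92) + 35742)/(1/59683 - 43339) = (10*(-1/92) + 35742)/(-2586601536/59683) = (-5/46 + 35742)*(-59683/2586601536) = (1644127/46)*(-59683/2586601536) = -98126431741/118983670656 ≈ -0.82471)
1/I = 1/(-98126431741/118983670656) = -118983670656/98126431741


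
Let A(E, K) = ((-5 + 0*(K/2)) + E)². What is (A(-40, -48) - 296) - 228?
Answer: 1501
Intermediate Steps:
A(E, K) = (-5 + E)² (A(E, K) = ((-5 + 0*(K*(½))) + E)² = ((-5 + 0*(K/2)) + E)² = ((-5 + 0) + E)² = (-5 + E)²)
(A(-40, -48) - 296) - 228 = ((-5 - 40)² - 296) - 228 = ((-45)² - 296) - 228 = (2025 - 296) - 228 = 1729 - 228 = 1501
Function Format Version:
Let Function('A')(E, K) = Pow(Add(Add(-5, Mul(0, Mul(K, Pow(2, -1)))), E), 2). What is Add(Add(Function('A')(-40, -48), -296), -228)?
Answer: 1501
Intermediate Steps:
Function('A')(E, K) = Pow(Add(-5, E), 2) (Function('A')(E, K) = Pow(Add(Add(-5, Mul(0, Mul(K, Rational(1, 2)))), E), 2) = Pow(Add(Add(-5, Mul(0, Mul(Rational(1, 2), K))), E), 2) = Pow(Add(Add(-5, 0), E), 2) = Pow(Add(-5, E), 2))
Add(Add(Function('A')(-40, -48), -296), -228) = Add(Add(Pow(Add(-5, -40), 2), -296), -228) = Add(Add(Pow(-45, 2), -296), -228) = Add(Add(2025, -296), -228) = Add(1729, -228) = 1501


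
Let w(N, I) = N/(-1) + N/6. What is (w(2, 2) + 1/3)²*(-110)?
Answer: -1760/9 ≈ -195.56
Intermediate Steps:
w(N, I) = -5*N/6 (w(N, I) = N*(-1) + N*(⅙) = -N + N/6 = -5*N/6)
(w(2, 2) + 1/3)²*(-110) = (-⅚*2 + 1/3)²*(-110) = (-5/3 + ⅓)²*(-110) = (-4/3)²*(-110) = (16/9)*(-110) = -1760/9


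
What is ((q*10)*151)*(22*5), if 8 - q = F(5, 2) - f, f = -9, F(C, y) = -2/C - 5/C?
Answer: 66440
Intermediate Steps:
F(C, y) = -7/C
q = ⅖ (q = 8 - (-7/5 - 1*(-9)) = 8 - (-7*⅕ + 9) = 8 - (-7/5 + 9) = 8 - 1*38/5 = 8 - 38/5 = ⅖ ≈ 0.40000)
((q*10)*151)*(22*5) = (((⅖)*10)*151)*(22*5) = (4*151)*110 = 604*110 = 66440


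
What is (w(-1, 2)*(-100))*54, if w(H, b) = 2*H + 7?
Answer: -27000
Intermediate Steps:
w(H, b) = 7 + 2*H
(w(-1, 2)*(-100))*54 = ((7 + 2*(-1))*(-100))*54 = ((7 - 2)*(-100))*54 = (5*(-100))*54 = -500*54 = -27000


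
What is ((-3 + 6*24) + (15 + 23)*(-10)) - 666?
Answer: -905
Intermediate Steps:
((-3 + 6*24) + (15 + 23)*(-10)) - 666 = ((-3 + 144) + 38*(-10)) - 666 = (141 - 380) - 666 = -239 - 666 = -905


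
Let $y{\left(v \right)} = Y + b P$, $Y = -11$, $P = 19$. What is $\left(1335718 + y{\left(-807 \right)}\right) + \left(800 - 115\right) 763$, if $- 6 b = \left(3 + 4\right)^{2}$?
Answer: $\frac{11149241}{6} \approx 1.8582 \cdot 10^{6}$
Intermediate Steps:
$b = - \frac{49}{6}$ ($b = - \frac{\left(3 + 4\right)^{2}}{6} = - \frac{7^{2}}{6} = \left(- \frac{1}{6}\right) 49 = - \frac{49}{6} \approx -8.1667$)
$y{\left(v \right)} = - \frac{997}{6}$ ($y{\left(v \right)} = -11 - \frac{931}{6} = - \frac{997}{6}$)
$\left(1335718 + y{\left(-807 \right)}\right) + \left(800 - 115\right) 763 = \left(1335718 - \frac{997}{6}\right) + \left(800 - 115\right) 763 = \frac{8013311}{6} + 685 \cdot 763 = \frac{8013311}{6} + 522655 = \frac{11149241}{6}$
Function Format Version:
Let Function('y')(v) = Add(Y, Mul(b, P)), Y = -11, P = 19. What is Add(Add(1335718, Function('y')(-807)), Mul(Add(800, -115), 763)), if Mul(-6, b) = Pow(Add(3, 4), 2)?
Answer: Rational(11149241, 6) ≈ 1.8582e+6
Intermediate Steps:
b = Rational(-49, 6) (b = Mul(Rational(-1, 6), Pow(Add(3, 4), 2)) = Mul(Rational(-1, 6), Pow(7, 2)) = Mul(Rational(-1, 6), 49) = Rational(-49, 6) ≈ -8.1667)
Function('y')(v) = Rational(-997, 6) (Function('y')(v) = Add(-11, Mul(Rational(-49, 6), 19)) = Add(-11, Rational(-931, 6)) = Rational(-997, 6))
Add(Add(1335718, Function('y')(-807)), Mul(Add(800, -115), 763)) = Add(Add(1335718, Rational(-997, 6)), Mul(Add(800, -115), 763)) = Add(Rational(8013311, 6), Mul(685, 763)) = Add(Rational(8013311, 6), 522655) = Rational(11149241, 6)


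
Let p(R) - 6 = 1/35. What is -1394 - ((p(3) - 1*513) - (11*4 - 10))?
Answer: -29856/35 ≈ -853.03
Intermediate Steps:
p(R) = 211/35 (p(R) = 6 + 1/35 = 211/35)
-1394 - ((p(3) - 1*513) - (11*4 - 10)) = -1394 - ((211/35 - 1*513) - (11*4 - 10)) = -1394 - ((211/35 - 513) - (44 - 10)) = -1394 - (-17744/35 - 1*34) = -1394 - (-17744/35 - 34) = -1394 - 1*(-18934/35) = -1394 + 18934/35 = -29856/35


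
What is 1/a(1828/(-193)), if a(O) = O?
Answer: -193/1828 ≈ -0.10558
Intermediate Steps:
1/a(1828/(-193)) = 1/(1828/(-193)) = 1/(1828*(-1/193)) = 1/(-1828/193) = -193/1828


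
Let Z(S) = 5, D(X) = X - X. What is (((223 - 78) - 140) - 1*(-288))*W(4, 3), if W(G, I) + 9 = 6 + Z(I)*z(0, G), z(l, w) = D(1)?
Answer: -879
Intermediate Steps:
D(X) = 0
z(l, w) = 0
W(G, I) = -3 (W(G, I) = -9 + (6 + 5*0) = -9 + (6 + 0) = -9 + 6 = -3)
(((223 - 78) - 140) - 1*(-288))*W(4, 3) = (((223 - 78) - 140) - 1*(-288))*(-3) = ((145 - 140) + 288)*(-3) = (5 + 288)*(-3) = 293*(-3) = -879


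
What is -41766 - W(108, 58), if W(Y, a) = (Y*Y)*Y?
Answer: -1301478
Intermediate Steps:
W(Y, a) = Y³ (W(Y, a) = Y²*Y = Y³)
-41766 - W(108, 58) = -41766 - 1*108³ = -41766 - 1*1259712 = -41766 - 1259712 = -1301478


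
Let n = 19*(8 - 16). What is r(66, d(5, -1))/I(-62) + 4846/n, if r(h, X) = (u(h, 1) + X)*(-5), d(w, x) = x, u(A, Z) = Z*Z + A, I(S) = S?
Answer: -62573/2356 ≈ -26.559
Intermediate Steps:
u(A, Z) = A + Z² (u(A, Z) = Z² + A = A + Z²)
n = -152 (n = 19*(-8) = -152)
r(h, X) = -5 - 5*X - 5*h (r(h, X) = ((h + 1²) + X)*(-5) = ((h + 1) + X)*(-5) = ((1 + h) + X)*(-5) = (1 + X + h)*(-5) = -5 - 5*X - 5*h)
r(66, d(5, -1))/I(-62) + 4846/n = (-5 - 5*(-1) - 5*66)/(-62) + 4846/(-152) = (-5 + 5 - 330)*(-1/62) + 4846*(-1/152) = -330*(-1/62) - 2423/76 = 165/31 - 2423/76 = -62573/2356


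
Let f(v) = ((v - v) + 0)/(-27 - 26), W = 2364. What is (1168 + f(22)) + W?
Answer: 3532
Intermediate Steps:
f(v) = 0 (f(v) = (0 + 0)/(-53) = 0*(-1/53) = 0)
(1168 + f(22)) + W = (1168 + 0) + 2364 = 1168 + 2364 = 3532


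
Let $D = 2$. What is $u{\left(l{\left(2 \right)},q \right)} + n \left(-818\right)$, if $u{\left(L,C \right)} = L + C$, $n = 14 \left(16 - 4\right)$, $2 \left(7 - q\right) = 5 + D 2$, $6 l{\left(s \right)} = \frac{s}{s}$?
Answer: $- \frac{412264}{3} \approx -1.3742 \cdot 10^{5}$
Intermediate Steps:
$l{\left(s \right)} = \frac{1}{6}$ ($l{\left(s \right)} = \frac{s \frac{1}{s}}{6} = \frac{1}{6} \cdot 1 = \frac{1}{6}$)
$q = \frac{5}{2}$ ($q = 7 - \frac{5 + 2 \cdot 2}{2} = 7 - \frac{5 + 4}{2} = 7 - \frac{9}{2} = \frac{5}{2} \approx 2.5$)
$n = 168$ ($n = 14 \cdot 12 = 168$)
$u{\left(L,C \right)} = C + L$
$u{\left(l{\left(2 \right)},q \right)} + n \left(-818\right) = \left(\frac{5}{2} + \frac{1}{6}\right) + 168 \left(-818\right) = \frac{8}{3} - 137424 = - \frac{412264}{3}$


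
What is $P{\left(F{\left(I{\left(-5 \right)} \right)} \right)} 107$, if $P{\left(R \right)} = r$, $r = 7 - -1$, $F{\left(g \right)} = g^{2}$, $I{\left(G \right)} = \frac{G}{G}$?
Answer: $856$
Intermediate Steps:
$I{\left(G \right)} = 1$
$r = 8$ ($r = 7 + 1 = 8$)
$P{\left(R \right)} = 8$
$P{\left(F{\left(I{\left(-5 \right)} \right)} \right)} 107 = 8 \cdot 107 = 856$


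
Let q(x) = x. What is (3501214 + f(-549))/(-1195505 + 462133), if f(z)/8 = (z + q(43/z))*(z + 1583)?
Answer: 285689141/201310614 ≈ 1.4191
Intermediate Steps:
f(z) = 8*(1583 + z)*(z + 43/z) (f(z) = 8*((z + 43/z)*(z + 1583)) = 8*((z + 43/z)*(1583 + z)) = 8*((1583 + z)*(z + 43/z)) = 8*(1583 + z)*(z + 43/z))
(3501214 + f(-549))/(-1195505 + 462133) = (3501214 + (344 + 8*(-549)**2 + 12664*(-549) + 544552/(-549)))/(-1195505 + 462133) = (3501214 + (344 + 8*301401 - 6952536 + 544552*(-1/549)))/(-733372) = (3501214 + (344 + 2411208 - 6952536 - 544552/549))*(-1/733372) = (3501214 - 2493544768/549)*(-1/733372) = -571378282/549*(-1/733372) = 285689141/201310614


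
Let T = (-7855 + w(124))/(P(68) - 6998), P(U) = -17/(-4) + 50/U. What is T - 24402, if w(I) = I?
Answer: -11603235342/475525 ≈ -24401.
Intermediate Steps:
P(U) = 17/4 + 50/U (P(U) = -17*(-¼) + 50/U = 17/4 + 50/U)
T = 525708/475525 (T = (-7855 + 124)/((17/4 + 50/68) - 6998) = -7731/((17/4 + 50*(1/68)) - 6998) = -7731/((17/4 + 25/34) - 6998) = -7731/(339/68 - 6998) = -7731/(-475525/68) = -7731*(-68/475525) = 525708/475525 ≈ 1.1055)
T - 24402 = 525708/475525 - 24402 = -11603235342/475525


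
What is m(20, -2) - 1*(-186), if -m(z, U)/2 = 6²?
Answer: 114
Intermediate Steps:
m(z, U) = -72 (m(z, U) = -2*6² = -2*36 = -72)
m(20, -2) - 1*(-186) = -72 - 1*(-186) = -72 + 186 = 114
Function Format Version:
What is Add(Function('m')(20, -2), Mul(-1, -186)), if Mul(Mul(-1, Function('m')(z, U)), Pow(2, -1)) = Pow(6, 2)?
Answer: 114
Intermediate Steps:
Function('m')(z, U) = -72 (Function('m')(z, U) = Mul(-2, Pow(6, 2)) = Mul(-2, 36) = -72)
Add(Function('m')(20, -2), Mul(-1, -186)) = Add(-72, Mul(-1, -186)) = Add(-72, 186) = 114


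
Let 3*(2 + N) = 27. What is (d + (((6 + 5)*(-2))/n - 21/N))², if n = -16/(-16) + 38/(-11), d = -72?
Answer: 3179089/729 ≈ 4360.9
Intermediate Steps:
N = 7 (N = -2 + (⅓)*27 = -2 + 9 = 7)
n = -27/11 (n = -16*(-1/16) + 38*(-1/11) = 1 - 38/11 = -27/11 ≈ -2.4545)
(d + (((6 + 5)*(-2))/n - 21/N))² = (-72 + (((6 + 5)*(-2))/(-27/11) - 21/7))² = (-72 + ((11*(-2))*(-11/27) - 21*⅐))² = (-72 + (-22*(-11/27) - 3))² = (-72 + (242/27 - 3))² = (-72 + 161/27)² = (-1783/27)² = 3179089/729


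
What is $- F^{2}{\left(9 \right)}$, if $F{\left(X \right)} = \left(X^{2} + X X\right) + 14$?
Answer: $-30976$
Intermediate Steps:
$F{\left(X \right)} = 14 + 2 X^{2}$ ($F{\left(X \right)} = \left(X^{2} + X^{2}\right) + 14 = 2 X^{2} + 14 = 14 + 2 X^{2}$)
$- F^{2}{\left(9 \right)} = - \left(14 + 2 \cdot 9^{2}\right)^{2} = - \left(14 + 2 \cdot 81\right)^{2} = - \left(14 + 162\right)^{2} = - 176^{2} = \left(-1\right) 30976 = -30976$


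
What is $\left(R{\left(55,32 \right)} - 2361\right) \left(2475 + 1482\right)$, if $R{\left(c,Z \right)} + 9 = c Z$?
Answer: $-2413770$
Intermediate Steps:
$R{\left(c,Z \right)} = -9 + Z c$ ($R{\left(c,Z \right)} = -9 + c Z = -9 + Z c$)
$\left(R{\left(55,32 \right)} - 2361\right) \left(2475 + 1482\right) = \left(\left(-9 + 32 \cdot 55\right) - 2361\right) \left(2475 + 1482\right) = \left(\left(-9 + 1760\right) - 2361\right) 3957 = \left(1751 - 2361\right) 3957 = \left(-610\right) 3957 = -2413770$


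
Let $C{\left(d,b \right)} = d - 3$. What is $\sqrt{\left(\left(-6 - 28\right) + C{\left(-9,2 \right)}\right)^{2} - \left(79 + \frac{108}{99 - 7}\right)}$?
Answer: $\frac{2 \sqrt{269238}}{23} \approx 45.12$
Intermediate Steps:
$C{\left(d,b \right)} = -3 + d$
$\sqrt{\left(\left(-6 - 28\right) + C{\left(-9,2 \right)}\right)^{2} - \left(79 + \frac{108}{99 - 7}\right)} = \sqrt{\left(\left(-6 - 28\right) - 12\right)^{2} - \left(79 + \frac{108}{99 - 7}\right)} = \sqrt{\left(\left(-6 - 28\right) - 12\right)^{2} - \left(79 + \frac{108}{92}\right)} = \sqrt{\left(-34 - 12\right)^{2} - \frac{1844}{23}} = \sqrt{\left(-46\right)^{2} - \frac{1844}{23}} = \sqrt{2116 - \frac{1844}{23}} = \sqrt{\frac{46824}{23}} = \frac{2 \sqrt{269238}}{23}$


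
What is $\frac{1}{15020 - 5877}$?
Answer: $\frac{1}{9143} \approx 0.00010937$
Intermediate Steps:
$\frac{1}{15020 - 5877} = \frac{1}{9143}$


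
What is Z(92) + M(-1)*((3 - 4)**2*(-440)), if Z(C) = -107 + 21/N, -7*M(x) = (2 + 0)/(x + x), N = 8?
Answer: -9365/56 ≈ -167.23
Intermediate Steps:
M(x) = -1/(7*x) (M(x) = -(2 + 0)/(7*(x + x)) = -2/(7*(2*x)) = -2*1/(2*x)/7 = -1/(7*x))
Z(C) = -835/8 (Z(C) = -107 + 21/8 = -835/8)
Z(92) + M(-1)*((3 - 4)**2*(-440)) = -835/8 + (-1/7/(-1))*((3 - 4)**2*(-440)) = -835/8 + (-1/7*(-1))*((-1)**2*(-440)) = -835/8 + (1*(-440))/7 = -835/8 + (1/7)*(-440) = -835/8 - 440/7 = -9365/56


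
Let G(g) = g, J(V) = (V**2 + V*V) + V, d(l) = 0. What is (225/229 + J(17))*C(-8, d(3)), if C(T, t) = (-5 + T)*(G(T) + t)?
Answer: 14193920/229 ≈ 61982.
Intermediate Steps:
J(V) = V + 2*V**2 (J(V) = (V**2 + V**2) + V = 2*V**2 + V = V + 2*V**2)
C(T, t) = (-5 + T)*(T + t)
(225/229 + J(17))*C(-8, d(3)) = (225/229 + 17*(1 + 2*17))*((-8)**2 - 5*(-8) - 5*0 - 8*0) = (225*(1/229) + 17*(1 + 34))*(64 + 40 + 0 + 0) = (225/229 + 17*35)*104 = (225/229 + 595)*104 = (136480/229)*104 = 14193920/229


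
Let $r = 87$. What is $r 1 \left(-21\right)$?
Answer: $-1827$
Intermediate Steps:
$r 1 \left(-21\right) = 87 \cdot 1 \left(-21\right) = 87 \left(-21\right) = -1827$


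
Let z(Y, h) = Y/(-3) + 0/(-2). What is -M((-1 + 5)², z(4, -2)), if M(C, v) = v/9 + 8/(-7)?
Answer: 244/189 ≈ 1.2910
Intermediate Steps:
z(Y, h) = -Y/3 (z(Y, h) = Y*(-⅓) + 0*(-½) = -Y/3 + 0 = -Y/3)
M(C, v) = -8/7 + v/9 (M(C, v) = v*(⅑) + 8*(-⅐) = v/9 - 8/7 = -8/7 + v/9)
-M((-1 + 5)², z(4, -2)) = -(-8/7 + (-⅓*4)/9) = -(-8/7 + (⅑)*(-4/3)) = -(-8/7 - 4/27) = -1*(-244/189) = 244/189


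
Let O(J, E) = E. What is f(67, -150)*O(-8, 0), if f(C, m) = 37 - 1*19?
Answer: 0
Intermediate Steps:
f(C, m) = 18 (f(C, m) = 37 - 19 = 18)
f(67, -150)*O(-8, 0) = 18*0 = 0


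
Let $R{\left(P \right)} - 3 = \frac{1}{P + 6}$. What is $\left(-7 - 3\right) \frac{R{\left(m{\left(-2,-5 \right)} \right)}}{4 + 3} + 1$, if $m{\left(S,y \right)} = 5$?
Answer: $- \frac{263}{77} \approx -3.4156$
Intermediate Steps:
$R{\left(P \right)} = 3 + \frac{1}{6 + P}$ ($R{\left(P \right)} = 3 + \frac{1}{P + 6} = 3 + \frac{1}{6 + P}$)
$\left(-7 - 3\right) \frac{R{\left(m{\left(-2,-5 \right)} \right)}}{4 + 3} + 1 = \left(-7 - 3\right) \frac{\frac{1}{6 + 5} \left(19 + 3 \cdot 5\right)}{4 + 3} + 1 = \left(-7 - 3\right) \frac{\frac{1}{11} \left(19 + 15\right)}{7} + 1 = - 10 \cdot \frac{1}{11} \cdot 34 \cdot \frac{1}{7} + 1 = - 10 \cdot \frac{34}{11} \cdot \frac{1}{7} + 1 = \left(-10\right) \frac{34}{77} + 1 = - \frac{340}{77} + 1 = - \frac{263}{77}$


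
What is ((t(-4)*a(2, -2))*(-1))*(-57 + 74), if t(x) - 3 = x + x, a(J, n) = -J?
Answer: -170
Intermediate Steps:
t(x) = 3 + 2*x (t(x) = 3 + (x + x) = 3 + 2*x)
((t(-4)*a(2, -2))*(-1))*(-57 + 74) = (((3 + 2*(-4))*(-1*2))*(-1))*(-57 + 74) = (((3 - 8)*(-2))*(-1))*17 = (-5*(-2)*(-1))*17 = (10*(-1))*17 = -10*17 = -170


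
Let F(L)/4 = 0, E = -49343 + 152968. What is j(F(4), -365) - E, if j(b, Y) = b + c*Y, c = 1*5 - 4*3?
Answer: -101070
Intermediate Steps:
E = 103625
F(L) = 0 (F(L) = 4*0 = 0)
c = -7 (c = 5 - 12 = -7)
j(b, Y) = b - 7*Y
j(F(4), -365) - E = (0 - 7*(-365)) - 1*103625 = (0 + 2555) - 103625 = 2555 - 103625 = -101070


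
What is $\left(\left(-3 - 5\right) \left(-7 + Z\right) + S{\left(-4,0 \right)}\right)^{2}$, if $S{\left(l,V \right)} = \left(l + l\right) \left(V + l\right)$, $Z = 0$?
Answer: $7744$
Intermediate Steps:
$S{\left(l,V \right)} = 2 l \left(V + l\right)$
$\left(\left(-3 - 5\right) \left(-7 + Z\right) + S{\left(-4,0 \right)}\right)^{2} = \left(\left(-3 - 5\right) \left(-7 + 0\right) + 2 \left(-4\right) \left(0 - 4\right)\right)^{2} = \left(\left(-8\right) \left(-7\right) + 2 \left(-4\right) \left(-4\right)\right)^{2} = \left(56 + 32\right)^{2} = 88^{2} = 7744$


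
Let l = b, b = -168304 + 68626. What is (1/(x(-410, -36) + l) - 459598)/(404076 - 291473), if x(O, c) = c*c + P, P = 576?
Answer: -44951441989/11013249018 ≈ -4.0816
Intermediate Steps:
b = -99678
l = -99678
x(O, c) = 576 + c² (x(O, c) = c*c + 576 = c² + 576 = 576 + c²)
(1/(x(-410, -36) + l) - 459598)/(404076 - 291473) = (1/((576 + (-36)²) - 99678) - 459598)/(404076 - 291473) = (1/((576 + 1296) - 99678) - 459598)/112603 = (1/(1872 - 99678) - 459598)*(1/112603) = (1/(-97806) - 459598)*(1/112603) = (-1/97806 - 459598)*(1/112603) = -44951441989/97806*1/112603 = -44951441989/11013249018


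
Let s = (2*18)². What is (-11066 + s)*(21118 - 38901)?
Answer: 173739910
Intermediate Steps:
s = 1296 (s = 36² = 1296)
(-11066 + s)*(21118 - 38901) = (-11066 + 1296)*(21118 - 38901) = -9770*(-17783) = 173739910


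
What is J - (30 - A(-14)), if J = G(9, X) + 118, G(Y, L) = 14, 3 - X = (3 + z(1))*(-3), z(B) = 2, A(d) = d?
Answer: 88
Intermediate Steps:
X = 18 (X = 3 - (3 + 2)*(-3) = 3 - 5*(-3) = 3 - 1*(-15) = 3 + 15 = 18)
J = 132 (J = 14 + 118 = 132)
J - (30 - A(-14)) = 132 - (30 - 1*(-14)) = 132 - (30 + 14) = 132 - 1*44 = 132 - 44 = 88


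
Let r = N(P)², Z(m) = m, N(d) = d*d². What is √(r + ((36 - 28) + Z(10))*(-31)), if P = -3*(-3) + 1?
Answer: √999442 ≈ 999.72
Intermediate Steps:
P = 10 (P = 9 + 1 = 10)
N(d) = d³
r = 1000000 (r = (10³)² = 1000² = 1000000)
√(r + ((36 - 28) + Z(10))*(-31)) = √(1000000 + ((36 - 28) + 10)*(-31)) = √(1000000 + (8 + 10)*(-31)) = √(1000000 + 18*(-31)) = √(1000000 - 558) = √999442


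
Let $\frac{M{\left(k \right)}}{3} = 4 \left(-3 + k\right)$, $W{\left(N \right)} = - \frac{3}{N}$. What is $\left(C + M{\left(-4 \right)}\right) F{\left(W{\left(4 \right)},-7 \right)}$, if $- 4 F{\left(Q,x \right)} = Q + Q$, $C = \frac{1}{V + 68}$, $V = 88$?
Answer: $- \frac{13103}{416} \approx -31.498$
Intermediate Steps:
$C = \frac{1}{156}$ ($C = \frac{1}{88 + 68} = \frac{1}{156} \approx 0.0064103$)
$F{\left(Q,x \right)} = - \frac{Q}{2}$ ($F{\left(Q,x \right)} = - \frac{Q + Q}{4} = - \frac{2 Q}{4} = - \frac{Q}{2}$)
$M{\left(k \right)} = -36 + 12 k$ ($M{\left(k \right)} = 3 \cdot 4 \left(-3 + k\right) = 3 \left(-12 + 4 k\right) = -36 + 12 k$)
$\left(C + M{\left(-4 \right)}\right) F{\left(W{\left(4 \right)},-7 \right)} = \left(\frac{1}{156} + \left(-36 + 12 \left(-4\right)\right)\right) \left(- \frac{\left(-3\right) \frac{1}{4}}{2}\right) = \left(\frac{1}{156} - 84\right) \left(- \frac{\left(-3\right) \frac{1}{4}}{2}\right) = \left(\frac{1}{156} - 84\right) \left(\left(- \frac{1}{2}\right) \left(- \frac{3}{4}\right)\right) = \left(- \frac{13103}{156}\right) \frac{3}{8} = - \frac{13103}{416}$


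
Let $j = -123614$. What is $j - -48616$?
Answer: $-74998$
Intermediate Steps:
$j - -48616 = -123614 - -48616 = -123614 + 48616 = -74998$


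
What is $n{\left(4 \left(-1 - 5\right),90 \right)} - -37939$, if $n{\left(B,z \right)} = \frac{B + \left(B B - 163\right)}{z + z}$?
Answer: $\frac{6829409}{180} \approx 37941.0$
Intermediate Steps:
$n{\left(B,z \right)} = \frac{-163 + B + B^{2}}{2 z}$ ($n{\left(B,z \right)} = \frac{B + \left(B^{2} - 163\right)}{2 z} = \left(B + \left(-163 + B^{2}\right)\right) \frac{1}{2 z} = \left(-163 + B + B^{2}\right) \frac{1}{2 z} = \frac{-163 + B + B^{2}}{2 z}$)
$n{\left(4 \left(-1 - 5\right),90 \right)} - -37939 = \frac{-163 + 4 \left(-1 - 5\right) + \left(4 \left(-1 - 5\right)\right)^{2}}{2 \cdot 90} - -37939 = \frac{1}{2} \cdot \frac{1}{90} \left(-163 + 4 \left(-6\right) + \left(4 \left(-6\right)\right)^{2}\right) + 37939 = \frac{1}{2} \cdot \frac{1}{90} \left(-163 - 24 + \left(-24\right)^{2}\right) + 37939 = \frac{1}{2} \cdot \frac{1}{90} \left(-163 - 24 + 576\right) + 37939 = \frac{1}{2} \cdot \frac{1}{90} \cdot 389 + 37939 = \frac{389}{180} + 37939 = \frac{6829409}{180}$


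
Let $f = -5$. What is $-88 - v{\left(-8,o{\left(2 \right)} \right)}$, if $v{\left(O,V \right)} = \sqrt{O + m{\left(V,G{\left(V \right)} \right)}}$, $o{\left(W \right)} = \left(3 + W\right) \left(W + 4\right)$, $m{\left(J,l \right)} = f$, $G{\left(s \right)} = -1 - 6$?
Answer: $-88 - i \sqrt{13} \approx -88.0 - 3.6056 i$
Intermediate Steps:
$G{\left(s \right)} = -7$ ($G{\left(s \right)} = -1 - 6 = -7$)
$m{\left(J,l \right)} = -5$
$o{\left(W \right)} = \left(3 + W\right) \left(4 + W\right)$
$v{\left(O,V \right)} = \sqrt{-5 + O}$ ($v{\left(O,V \right)} = \sqrt{O - 5} = \sqrt{-5 + O}$)
$-88 - v{\left(-8,o{\left(2 \right)} \right)} = -88 - \sqrt{-5 - 8} = -88 - \sqrt{-13} = -88 - i \sqrt{13}$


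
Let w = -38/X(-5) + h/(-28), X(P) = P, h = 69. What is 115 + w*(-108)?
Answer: -15388/35 ≈ -439.66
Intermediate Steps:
w = 719/140 (w = -38/(-5) + 69/(-28) = -38*(-⅕) + 69*(-1/28) = 38/5 - 69/28 = 719/140 ≈ 5.1357)
115 + w*(-108) = 115 + (719/140)*(-108) = 115 - 19413/35 = -15388/35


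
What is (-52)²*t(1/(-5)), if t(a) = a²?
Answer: 2704/25 ≈ 108.16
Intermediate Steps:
(-52)²*t(1/(-5)) = (-52)²*(1/(-5))² = 2704*(1*(-⅕))² = 2704*(-⅕)² = 2704*(1/25) = 2704/25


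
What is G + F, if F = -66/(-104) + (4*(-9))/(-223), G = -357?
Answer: -4130541/11596 ≈ -356.20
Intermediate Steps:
F = 9231/11596 (F = -66*(-1/104) - 36*(-1/223) = 33/52 + 36/223 = 9231/11596 ≈ 0.79605)
G + F = -357 + 9231/11596 = -4130541/11596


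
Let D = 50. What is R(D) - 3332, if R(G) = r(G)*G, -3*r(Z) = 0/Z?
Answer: -3332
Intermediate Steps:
r(Z) = 0 (r(Z) = -0/Z = -⅓*0 = 0)
R(G) = 0 (R(G) = 0*G = 0)
R(D) - 3332 = 0 - 3332 = -3332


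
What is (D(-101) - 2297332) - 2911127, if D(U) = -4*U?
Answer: -5208055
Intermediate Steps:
(D(-101) - 2297332) - 2911127 = (-4*(-101) - 2297332) - 2911127 = (404 - 2297332) - 2911127 = -2296928 - 2911127 = -5208055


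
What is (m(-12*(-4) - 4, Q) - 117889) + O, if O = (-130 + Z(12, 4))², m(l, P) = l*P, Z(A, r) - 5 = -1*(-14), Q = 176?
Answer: -97824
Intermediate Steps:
Z(A, r) = 19 (Z(A, r) = 5 - 1*(-14) = 5 + 14 = 19)
m(l, P) = P*l
O = 12321 (O = (-130 + 19)² = (-111)² = 12321)
(m(-12*(-4) - 4, Q) - 117889) + O = (176*(-12*(-4) - 4) - 117889) + 12321 = (176*(48 - 4) - 117889) + 12321 = (176*44 - 117889) + 12321 = (7744 - 117889) + 12321 = -110145 + 12321 = -97824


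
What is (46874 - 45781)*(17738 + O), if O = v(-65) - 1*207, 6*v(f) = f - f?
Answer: 19161383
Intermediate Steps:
v(f) = 0 (v(f) = (f - f)/6 = (1/6)*0 = 0)
O = -207 (O = 0 - 1*207 = 0 - 207 = -207)
(46874 - 45781)*(17738 + O) = (46874 - 45781)*(17738 - 207) = 1093*17531 = 19161383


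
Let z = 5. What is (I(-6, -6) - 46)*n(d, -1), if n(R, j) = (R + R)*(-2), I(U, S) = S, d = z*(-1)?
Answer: -1040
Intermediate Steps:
d = -5 (d = 5*(-1) = -5)
n(R, j) = -4*R (n(R, j) = (2*R)*(-2) = -4*R)
(I(-6, -6) - 46)*n(d, -1) = (-6 - 46)*(-4*(-5)) = -52*20 = -1040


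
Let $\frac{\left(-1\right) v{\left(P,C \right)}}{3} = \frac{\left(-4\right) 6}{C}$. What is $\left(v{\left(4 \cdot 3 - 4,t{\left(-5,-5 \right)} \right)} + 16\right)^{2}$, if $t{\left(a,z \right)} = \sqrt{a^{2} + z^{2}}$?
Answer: $\frac{8992}{25} + \frac{1152 \sqrt{2}}{5} \approx 685.51$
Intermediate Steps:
$v{\left(P,C \right)} = \frac{72}{C}$ ($v{\left(P,C \right)} = - 3 \frac{\left(-4\right) 6}{C} = - 3 \left(- \frac{24}{C}\right) = \frac{72}{C}$)
$\left(v{\left(4 \cdot 3 - 4,t{\left(-5,-5 \right)} \right)} + 16\right)^{2} = \left(\frac{72}{\sqrt{\left(-5\right)^{2} + \left(-5\right)^{2}}} + 16\right)^{2} = \left(\frac{72}{\sqrt{25 + 25}} + 16\right)^{2} = \left(\frac{72}{\sqrt{50}} + 16\right)^{2} = \left(\frac{72}{5 \sqrt{2}} + 16\right)^{2} = \left(72 \frac{\sqrt{2}}{10} + 16\right)^{2} = \left(\frac{36 \sqrt{2}}{5} + 16\right)^{2} = \left(16 + \frac{36 \sqrt{2}}{5}\right)^{2}$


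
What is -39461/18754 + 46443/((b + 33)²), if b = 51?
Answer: 98759201/22054704 ≈ 4.4779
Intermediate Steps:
-39461/18754 + 46443/((b + 33)²) = -39461/18754 + 46443/((51 + 33)²) = -39461*1/18754 + 46443/(84²) = -39461/18754 + 46443/7056 = -39461/18754 + 46443*(1/7056) = -39461/18754 + 15481/2352 = 98759201/22054704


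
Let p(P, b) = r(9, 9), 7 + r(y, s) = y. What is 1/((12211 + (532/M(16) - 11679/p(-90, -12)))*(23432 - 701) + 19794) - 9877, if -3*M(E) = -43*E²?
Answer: -3937340234450153/398637261765 ≈ -9877.0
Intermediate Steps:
r(y, s) = -7 + y
p(P, b) = 2 (p(P, b) = -7 + 9 = 2)
M(E) = 43*E²/3 (M(E) = -(-43)*E²/3 = 43*E²/3)
1/((12211 + (532/M(16) - 11679/p(-90, -12)))*(23432 - 701) + 19794) - 9877 = 1/((12211 + (532/(((43/3)*16²)) - 11679/2))*(23432 - 701) + 19794) - 9877 = 1/((12211 + (532/(((43/3)*256)) - 11679*½))*22731 + 19794) - 9877 = 1/((12211 + (532/(11008/3) - 11679/2))*22731 + 19794) - 9877 = 1/((12211 + (532*(3/11008) - 11679/2))*22731 + 19794) - 9877 = 1/((12211 + (399/2752 - 11679/2))*22731 + 19794) - 9877 = 1/((12211 - 16069905/2752)*22731 + 19794) - 9877 = 1/((17534767/2752)*22731 + 19794) - 9877 = 1/(398582788677/2752 + 19794) - 9877 = 1/(398637261765/2752) - 9877 = 2752/398637261765 - 9877 = -3937340234450153/398637261765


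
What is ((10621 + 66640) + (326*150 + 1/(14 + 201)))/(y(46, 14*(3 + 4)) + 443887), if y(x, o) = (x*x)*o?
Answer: 27124616/140019825 ≈ 0.19372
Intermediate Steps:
y(x, o) = o*x**2 (y(x, o) = x**2*o = o*x**2)
((10621 + 66640) + (326*150 + 1/(14 + 201)))/(y(46, 14*(3 + 4)) + 443887) = ((10621 + 66640) + (326*150 + 1/(14 + 201)))/((14*(3 + 4))*46**2 + 443887) = (77261 + (48900 + 1/215))/((14*7)*2116 + 443887) = (77261 + (48900 + 1/215))/(98*2116 + 443887) = (77261 + 10513501/215)/(207368 + 443887) = (27124616/215)/651255 = (27124616/215)*(1/651255) = 27124616/140019825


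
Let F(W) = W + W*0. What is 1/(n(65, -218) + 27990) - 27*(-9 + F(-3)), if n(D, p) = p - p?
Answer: 9068761/27990 ≈ 324.00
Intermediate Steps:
n(D, p) = 0
F(W) = W (F(W) = W + 0 = W)
1/(n(65, -218) + 27990) - 27*(-9 + F(-3)) = 1/(0 + 27990) - 27*(-9 - 3) = 1/27990 - 27*(-12) = 1/27990 - 1*(-324) = 1/27990 + 324 = 9068761/27990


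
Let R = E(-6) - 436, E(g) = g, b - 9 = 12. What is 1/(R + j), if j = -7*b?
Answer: -1/589 ≈ -0.0016978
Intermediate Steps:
b = 21 (b = 9 + 12 = 21)
j = -147 (j = -7*21 = -147)
R = -442 (R = -6 - 436 = -442)
1/(R + j) = 1/(-442 - 147) = 1/(-589) = -1/589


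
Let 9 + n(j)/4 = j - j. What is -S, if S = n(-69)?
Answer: 36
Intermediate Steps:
n(j) = -36 (n(j) = -36 + 4*(j - j) = -36 + 4*0 = -36 + 0 = -36)
S = -36
-S = -1*(-36) = 36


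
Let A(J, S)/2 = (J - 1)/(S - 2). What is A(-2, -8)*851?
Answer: 2553/5 ≈ 510.60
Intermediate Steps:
A(J, S) = 2*(-1 + J)/(-2 + S) (A(J, S) = 2*((J - 1)/(S - 2)) = 2*((-1 + J)/(-2 + S)) = 2*(-1 + J)/(-2 + S))
A(-2, -8)*851 = (2*(-1 - 2)/(-2 - 8))*851 = (2*(-3)/(-10))*851 = (2*(-⅒)*(-3))*851 = (⅗)*851 = 2553/5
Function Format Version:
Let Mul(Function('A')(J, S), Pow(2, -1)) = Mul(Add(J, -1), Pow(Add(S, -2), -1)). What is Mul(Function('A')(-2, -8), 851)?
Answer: Rational(2553, 5) ≈ 510.60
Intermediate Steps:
Function('A')(J, S) = Mul(2, Pow(Add(-2, S), -1), Add(-1, J)) (Function('A')(J, S) = Mul(2, Mul(Add(J, -1), Pow(Add(S, -2), -1))) = Mul(2, Mul(Add(-1, J), Pow(Add(-2, S), -1))) = Mul(2, Mul(Pow(Add(-2, S), -1), Add(-1, J))) = Mul(2, Pow(Add(-2, S), -1), Add(-1, J)))
Mul(Function('A')(-2, -8), 851) = Mul(Mul(2, Pow(Add(-2, -8), -1), Add(-1, -2)), 851) = Mul(Mul(2, Pow(-10, -1), -3), 851) = Mul(Mul(2, Rational(-1, 10), -3), 851) = Mul(Rational(3, 5), 851) = Rational(2553, 5)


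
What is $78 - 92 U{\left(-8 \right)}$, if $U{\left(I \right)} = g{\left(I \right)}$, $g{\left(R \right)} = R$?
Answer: $814$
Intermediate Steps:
$U{\left(I \right)} = I$
$78 - 92 U{\left(-8 \right)} = 78 - -736 = 78 + 736 = 814$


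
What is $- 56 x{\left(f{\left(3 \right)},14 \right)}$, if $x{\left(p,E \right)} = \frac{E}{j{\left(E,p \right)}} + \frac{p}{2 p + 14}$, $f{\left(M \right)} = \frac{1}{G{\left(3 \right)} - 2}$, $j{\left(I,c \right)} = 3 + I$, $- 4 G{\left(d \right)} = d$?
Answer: $- \frac{55328}{1241} \approx -44.583$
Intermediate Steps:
$G{\left(d \right)} = - \frac{d}{4}$
$f{\left(M \right)} = - \frac{4}{11}$ ($f{\left(M \right)} = \frac{1}{\left(- \frac{1}{4}\right) 3 - 2} = \frac{1}{- \frac{3}{4} - 2} = \frac{1}{- \frac{11}{4}} = - \frac{4}{11}$)
$x{\left(p,E \right)} = \frac{E}{3 + E} + \frac{p}{14 + 2 p}$ ($x{\left(p,E \right)} = \frac{E}{3 + E} + \frac{p}{2 p + 14} = \frac{E}{3 + E} + \frac{p}{14 + 2 p}$)
$- 56 x{\left(f{\left(3 \right)},14 \right)} = - 56 \frac{7 \cdot 14 + 14 \left(- \frac{4}{11}\right) + \frac{1}{2} \left(- \frac{4}{11}\right) \left(3 + 14\right)}{\left(3 + 14\right) \left(7 - \frac{4}{11}\right)} = - 56 \frac{98 - \frac{56}{11} + \frac{1}{2} \left(- \frac{4}{11}\right) 17}{17 \cdot \frac{73}{11}} = - 56 \cdot \frac{1}{17} \cdot \frac{11}{73} \left(98 - \frac{56}{11} - \frac{34}{11}\right) = - 56 \cdot \frac{1}{17} \cdot \frac{11}{73} \cdot \frac{988}{11} = \left(-56\right) \frac{988}{1241} = - \frac{55328}{1241}$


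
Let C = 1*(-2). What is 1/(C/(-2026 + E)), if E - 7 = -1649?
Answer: 1834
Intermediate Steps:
E = -1642 (E = 7 - 1649 = -1642)
C = -2
1/(C/(-2026 + E)) = 1/(-2/(-2026 - 1642)) = 1/(-2/(-3668)) = 1/(-1/3668*(-2)) = 1/(1/1834) = 1834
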